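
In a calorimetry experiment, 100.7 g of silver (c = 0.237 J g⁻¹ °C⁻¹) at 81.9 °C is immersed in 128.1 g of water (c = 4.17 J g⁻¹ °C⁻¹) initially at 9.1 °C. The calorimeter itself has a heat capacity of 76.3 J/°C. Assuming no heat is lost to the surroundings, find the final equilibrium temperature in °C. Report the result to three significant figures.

T_f = 11.8 °C

Heat lost by silver = heat gained by water + calorimeter.
(100.7)(0.237)(81.9 − T) = [(128.1)(4.17) + 76.3](T − 9.1)
23.8659 (81.9 − T) = 610.477 (T − 9.1)
1954.6 − 23.8659 T = 610.477 T − 5555.3
7509.9 = 634.3429 T
T = 11.84 °C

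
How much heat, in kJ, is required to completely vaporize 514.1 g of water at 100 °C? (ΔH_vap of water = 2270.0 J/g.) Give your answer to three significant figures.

q = m × ΔH_vap = 514.1 × 2270.0 = 1167000 J = 1170 kJ

q = 1170 kJ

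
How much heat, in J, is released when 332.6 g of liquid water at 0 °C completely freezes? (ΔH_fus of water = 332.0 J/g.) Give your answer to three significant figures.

q = 110000 J

q = m × ΔH_fus = 332.6 × 332.0 = 110400 J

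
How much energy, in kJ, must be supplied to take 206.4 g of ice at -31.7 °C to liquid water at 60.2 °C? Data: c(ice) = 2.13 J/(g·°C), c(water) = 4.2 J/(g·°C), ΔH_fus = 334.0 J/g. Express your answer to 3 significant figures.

q1 (heat ice -31.7→0.0 °C): 206.4 × 2.13 × 31.7 = 13936 J
q2 (melt at 0 °C): 206.4 × 334.0 = 68938 J
q3 (heat water 0.0→60.2 °C): 206.4 × 4.2 × 60.2 = 52186 J
Total: 13936 + 68938 + 52186 = 135060 J = 135 kJ

q = 135 kJ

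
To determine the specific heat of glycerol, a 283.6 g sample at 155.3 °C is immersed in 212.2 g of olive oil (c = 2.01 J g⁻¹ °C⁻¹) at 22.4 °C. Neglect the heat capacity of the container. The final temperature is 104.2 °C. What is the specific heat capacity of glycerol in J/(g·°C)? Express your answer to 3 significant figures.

q_gained = (212.2 × 2.01) × (104.2 − 22.4) = 34890 J
q_lost = 283.6 × c × (155.3 − 104.2) = 14491.96 c
Set equal: c = 34890 / 14491.96 = 2.41 J/(g·°C)

c = 2.41 J/(g·°C)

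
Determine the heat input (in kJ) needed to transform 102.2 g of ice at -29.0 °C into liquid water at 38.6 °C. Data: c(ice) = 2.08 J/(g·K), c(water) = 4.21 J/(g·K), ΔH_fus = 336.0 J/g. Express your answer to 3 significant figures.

q = 57.1 kJ

q1 (heat ice -29.0→0.0 °C): 102.2 × 2.08 × 29.0 = 6165 J
q2 (melt at 0 °C): 102.2 × 336.0 = 34339 J
q3 (heat water 0.0→38.6 °C): 102.2 × 4.21 × 38.6 = 16608 J
Total: 6165 + 34339 + 16608 = 57112 J = 57.1 kJ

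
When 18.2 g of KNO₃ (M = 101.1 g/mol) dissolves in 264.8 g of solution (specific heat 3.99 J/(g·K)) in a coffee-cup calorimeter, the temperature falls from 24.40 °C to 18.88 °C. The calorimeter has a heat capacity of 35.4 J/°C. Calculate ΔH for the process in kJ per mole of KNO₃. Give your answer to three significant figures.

ΔH = 33.5 kJ/mol

|ΔT| = |18.88 − 24.40| = 5.52 °C
|q_surr| = (264.8 × 3.99 + 35.4) × 5.52 = 1091.952 × 5.52 = 6028 J
n(KNO₃) = 18.2 / 101.1 = 0.1800 mol
Temperature fell, so q_rxn = +|q_surr| = 6.028 kJ
ΔH = q_rxn / n = 33.49 kJ/mol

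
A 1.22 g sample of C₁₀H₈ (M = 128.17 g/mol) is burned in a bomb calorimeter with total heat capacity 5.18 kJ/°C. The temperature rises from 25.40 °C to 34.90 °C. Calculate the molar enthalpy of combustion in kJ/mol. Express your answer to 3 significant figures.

ΔH = -5170 kJ/mol

ΔT = 34.90 − 25.40 = 9.50 °C
q_cal = C_cal × ΔT = 5.18 × 9.50 = 49.21 kJ
n = 1.22 / 128.17 = 0.009519 mol
q_rxn = −q_cal = -49.21 kJ
ΔH = -49.21 / 0.009519 = -5170 kJ/mol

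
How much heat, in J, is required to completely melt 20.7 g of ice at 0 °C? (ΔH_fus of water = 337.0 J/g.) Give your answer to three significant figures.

q = 6980 J

q = m × ΔH_fus = 20.7 × 337.0 = 6976 J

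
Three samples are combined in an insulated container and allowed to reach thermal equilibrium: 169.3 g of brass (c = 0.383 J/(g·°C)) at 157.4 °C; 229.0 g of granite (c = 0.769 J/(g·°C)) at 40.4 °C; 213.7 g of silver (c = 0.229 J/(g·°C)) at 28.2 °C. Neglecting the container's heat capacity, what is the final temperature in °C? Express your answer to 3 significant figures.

T_f = 64.5 °C

Σ mᵢcᵢ(T − Tᵢ) = 0  ⇒  T = Σ mᵢcᵢTᵢ / Σ mᵢcᵢ
Σ mᵢcᵢ = 169.3×0.383 + 229.0×0.769 + 213.7×0.229 = 289.8802
Σ mᵢcᵢTᵢ = 64.8419×157.4 + 176.101×40.4 + 48.9373×28.2 = 18701
T = 18701 / 289.8802 = 64.51 °C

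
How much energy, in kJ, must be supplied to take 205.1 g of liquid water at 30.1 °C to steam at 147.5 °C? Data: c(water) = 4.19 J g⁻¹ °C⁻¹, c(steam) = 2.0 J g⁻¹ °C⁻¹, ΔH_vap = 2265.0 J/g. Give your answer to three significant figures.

q = 544 kJ

q1 (heat water 30.1→100.0 °C): 205.1 × 4.19 × 69.9 = 60070 J
q2 (vaporize at 100 °C): 205.1 × 2265.0 = 464552 J
q3 (heat steam 100.0→147.5 °C): 205.1 × 2.0 × 47.5 = 19485 J
Total: 60070 + 464552 + 19485 = 544107 J = 544 kJ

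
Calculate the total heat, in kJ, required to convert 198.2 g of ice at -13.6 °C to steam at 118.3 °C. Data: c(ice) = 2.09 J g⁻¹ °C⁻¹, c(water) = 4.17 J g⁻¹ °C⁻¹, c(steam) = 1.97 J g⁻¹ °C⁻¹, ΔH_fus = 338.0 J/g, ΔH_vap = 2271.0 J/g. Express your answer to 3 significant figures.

q1 (heat ice -13.6→0.0 °C): 198.2 × 2.09 × 13.6 = 5634 J
q2 (melt at 0 °C): 198.2 × 338.0 = 66992 J
q3 (heat water 0.0→100.0 °C): 198.2 × 4.17 × 100.0 = 82649 J
q4 (vaporize at 100 °C): 198.2 × 2271.0 = 450112 J
q5 (heat steam 100.0→118.3 °C): 198.2 × 1.97 × 18.3 = 7145 J
Total: 5634 + 66992 + 82649 + 450112 + 7145 = 612532 J = 613 kJ

q = 613 kJ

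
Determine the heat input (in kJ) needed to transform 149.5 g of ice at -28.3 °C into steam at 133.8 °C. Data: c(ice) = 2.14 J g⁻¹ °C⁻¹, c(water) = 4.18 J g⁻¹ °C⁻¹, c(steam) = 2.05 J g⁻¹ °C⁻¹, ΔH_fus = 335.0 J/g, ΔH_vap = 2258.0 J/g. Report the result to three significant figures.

q = 470 kJ

q1 (heat ice -28.3→0.0 °C): 149.5 × 2.14 × 28.3 = 9054 J
q2 (melt at 0 °C): 149.5 × 335.0 = 50083 J
q3 (heat water 0.0→100.0 °C): 149.5 × 4.18 × 100.0 = 62491 J
q4 (vaporize at 100 °C): 149.5 × 2258.0 = 337571 J
q5 (heat steam 100.0→133.8 °C): 149.5 × 2.05 × 33.8 = 10359 J
Total: 9054 + 50083 + 62491 + 337571 + 10359 = 469558 J = 470 kJ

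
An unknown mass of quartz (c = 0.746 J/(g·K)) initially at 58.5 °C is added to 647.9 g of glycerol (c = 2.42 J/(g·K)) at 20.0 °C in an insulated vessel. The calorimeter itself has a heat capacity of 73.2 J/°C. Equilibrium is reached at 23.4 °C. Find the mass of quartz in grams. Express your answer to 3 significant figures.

q_gained = (647.9 × 2.42 + 73.2) × (23.4 − 20.0) = 5580 J
q_lost = m × 0.746 × (58.5 − 23.4) = 26.1846 m
m = 5580 / 26.1846 = 213 g

m = 213 g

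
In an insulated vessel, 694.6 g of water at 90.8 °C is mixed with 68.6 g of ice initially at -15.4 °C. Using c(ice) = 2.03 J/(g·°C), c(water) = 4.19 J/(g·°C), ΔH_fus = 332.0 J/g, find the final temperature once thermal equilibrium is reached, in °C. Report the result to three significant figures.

T_f = 74.8 °C

Heat to bring ice to 0 °C and melt it: q₁ = 68.6×2.03×15.4 + 68.6×332.0 = 24920 J
Heat the water can supply cooling to 0 °C: 694.6×4.19×90.8 = 264262 J > q₁, so all ice melts.
Energy balance: 694.6×4.19×(90.8 − T) = 24920 + 68.6×4.19×(T − 0)
2910.374(90.8 − T) = 24920 + 287.434 T
264262 − 24920 = 3197.808 T
T = 239342 / 3197.808 = 74.846 °C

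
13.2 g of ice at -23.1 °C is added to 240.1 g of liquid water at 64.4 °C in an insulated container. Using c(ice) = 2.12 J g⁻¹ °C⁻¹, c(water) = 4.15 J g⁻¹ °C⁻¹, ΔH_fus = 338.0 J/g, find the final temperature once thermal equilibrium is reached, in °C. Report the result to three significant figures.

Heat to bring ice to 0 °C and melt it: q₁ = 13.2×2.12×23.1 + 13.2×338.0 = 5108.0 J
Heat the water can supply cooling to 0 °C: 240.1×4.15×64.4 = 64169.1 J > q₁, so all ice melts.
Energy balance: 240.1×4.15×(64.4 − T) = 5108.0 + 13.2×4.15×(T − 0)
996.415(64.4 − T) = 5108.0 + 54.78 T
64169.1 − 5108.0 = 1051.195 T
T = 59061.1 / 1051.195 = 56.18 °C

T_f = 56.2 °C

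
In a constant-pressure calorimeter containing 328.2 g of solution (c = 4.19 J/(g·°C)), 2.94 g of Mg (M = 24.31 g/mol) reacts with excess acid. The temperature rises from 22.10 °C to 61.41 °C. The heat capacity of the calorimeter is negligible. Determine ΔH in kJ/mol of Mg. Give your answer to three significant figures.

|ΔT| = |61.41 − 22.10| = 39.31 °C
|q_surr| = (328.2 × 4.19) × 39.31 = 1375.158 × 39.31 = 54060 J
n(Mg) = 2.94 / 24.31 = 0.1209 mol
Temperature rose, so q_rxn = −|q_surr| = -54.06 kJ
ΔH = q_rxn / n = -447.1 kJ/mol

ΔH = -447 kJ/mol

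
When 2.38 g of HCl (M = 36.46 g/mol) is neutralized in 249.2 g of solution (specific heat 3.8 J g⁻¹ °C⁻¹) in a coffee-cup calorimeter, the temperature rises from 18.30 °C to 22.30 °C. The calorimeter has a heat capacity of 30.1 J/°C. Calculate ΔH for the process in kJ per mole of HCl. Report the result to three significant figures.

ΔH = -59.9 kJ/mol

|ΔT| = |22.30 − 18.30| = 4.00 °C
|q_surr| = (249.2 × 3.8 + 30.1) × 4.00 = 977.06 × 4.00 = 3908 J
n(HCl) = 2.38 / 36.46 = 0.06528 mol
Temperature rose, so q_rxn = −|q_surr| = -3.908 kJ
ΔH = q_rxn / n = -59.87 kJ/mol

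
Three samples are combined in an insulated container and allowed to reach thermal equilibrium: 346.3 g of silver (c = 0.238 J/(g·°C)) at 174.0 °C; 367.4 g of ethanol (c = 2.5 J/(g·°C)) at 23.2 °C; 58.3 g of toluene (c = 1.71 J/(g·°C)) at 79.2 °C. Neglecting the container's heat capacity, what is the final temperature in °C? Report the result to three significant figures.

Σ mᵢcᵢ(T − Tᵢ) = 0  ⇒  T = Σ mᵢcᵢTᵢ / Σ mᵢcᵢ
Σ mᵢcᵢ = 346.3×0.238 + 367.4×2.5 + 58.3×1.71 = 1100.6124
Σ mᵢcᵢTᵢ = 82.4194×174.0 + 918.5×23.2 + 99.693×79.2 = 43546
T = 43546 / 1100.6124 = 39.57 °C

T_f = 39.6 °C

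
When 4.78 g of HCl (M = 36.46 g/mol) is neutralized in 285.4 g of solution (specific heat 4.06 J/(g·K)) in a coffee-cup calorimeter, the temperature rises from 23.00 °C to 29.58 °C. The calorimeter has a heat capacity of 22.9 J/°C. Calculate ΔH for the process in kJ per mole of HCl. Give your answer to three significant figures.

ΔH = -59.3 kJ/mol

|ΔT| = |29.58 − 23.00| = 6.58 °C
|q_surr| = (285.4 × 4.06 + 22.9) × 6.58 = 1181.624 × 6.58 = 7775 J
n(HCl) = 4.78 / 36.46 = 0.1311 mol
Temperature rose, so q_rxn = −|q_surr| = -7.775 kJ
ΔH = q_rxn / n = -59.31 kJ/mol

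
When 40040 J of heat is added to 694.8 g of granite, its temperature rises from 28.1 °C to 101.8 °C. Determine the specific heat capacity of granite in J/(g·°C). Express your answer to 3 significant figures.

c = q / (m ΔT) = 40040 / (694.8 × 73.7)
c = 40040 / 51206.76 = 0.782 J/(g·°C)

c = 0.782 J/(g·°C)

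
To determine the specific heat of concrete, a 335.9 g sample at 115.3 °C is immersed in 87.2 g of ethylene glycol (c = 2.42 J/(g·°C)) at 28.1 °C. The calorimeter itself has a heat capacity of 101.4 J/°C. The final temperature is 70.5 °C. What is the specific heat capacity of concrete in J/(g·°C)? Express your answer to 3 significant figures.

q_gained = (87.2 × 2.42 + 101.4) × (70.5 − 28.1) = 13250 J
q_lost = 335.9 × c × (115.3 − 70.5) = 15048.32 c
Set equal: c = 13250 / 15048.32 = 0.880 J/(g·°C)

c = 0.880 J/(g·°C)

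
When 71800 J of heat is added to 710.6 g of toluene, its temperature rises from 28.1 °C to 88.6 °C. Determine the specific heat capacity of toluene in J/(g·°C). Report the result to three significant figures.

c = 1.67 J/(g·°C)

c = q / (m ΔT) = 71800 / (710.6 × 60.5)
c = 71800 / 42991.3 = 1.67 J/(g·°C)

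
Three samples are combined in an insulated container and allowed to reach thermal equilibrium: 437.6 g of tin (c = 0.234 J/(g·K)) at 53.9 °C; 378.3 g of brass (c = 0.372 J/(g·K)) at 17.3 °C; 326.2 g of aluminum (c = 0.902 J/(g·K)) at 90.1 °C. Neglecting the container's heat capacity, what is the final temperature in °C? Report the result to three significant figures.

Σ mᵢcᵢ(T − Tᵢ) = 0  ⇒  T = Σ mᵢcᵢTᵢ / Σ mᵢcᵢ
Σ mᵢcᵢ = 437.6×0.234 + 378.3×0.372 + 326.2×0.902 = 537.3584
Σ mᵢcᵢTᵢ = 102.3984×53.9 + 140.7276×17.3 + 294.2324×90.1 = 34464
T = 34464 / 537.3584 = 64.14 °C

T_f = 64.1 °C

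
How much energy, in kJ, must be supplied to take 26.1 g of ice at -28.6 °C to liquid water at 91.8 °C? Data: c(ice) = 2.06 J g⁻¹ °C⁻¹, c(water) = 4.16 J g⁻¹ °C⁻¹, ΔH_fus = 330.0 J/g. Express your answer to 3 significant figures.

q = 20.1 kJ

q1 (heat ice -28.6→0.0 °C): 26.1 × 2.06 × 28.6 = 1538 J
q2 (melt at 0 °C): 26.1 × 330.0 = 8613 J
q3 (heat water 0.0→91.8 °C): 26.1 × 4.16 × 91.8 = 9967 J
Total: 1538 + 8613 + 9967 = 20118 J = 20.1 kJ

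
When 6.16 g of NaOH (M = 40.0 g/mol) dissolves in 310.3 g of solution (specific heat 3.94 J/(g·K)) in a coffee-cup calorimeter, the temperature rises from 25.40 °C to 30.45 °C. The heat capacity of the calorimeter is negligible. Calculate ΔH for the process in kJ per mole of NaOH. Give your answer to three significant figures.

ΔH = -40.1 kJ/mol

|ΔT| = |30.45 − 25.40| = 5.05 °C
|q_surr| = (310.3 × 3.94) × 5.05 = 1222.582 × 5.05 = 6174 J
n(NaOH) = 6.16 / 40.0 = 0.1540 mol
Temperature rose, so q_rxn = −|q_surr| = -6.174 kJ
ΔH = q_rxn / n = -40.09 kJ/mol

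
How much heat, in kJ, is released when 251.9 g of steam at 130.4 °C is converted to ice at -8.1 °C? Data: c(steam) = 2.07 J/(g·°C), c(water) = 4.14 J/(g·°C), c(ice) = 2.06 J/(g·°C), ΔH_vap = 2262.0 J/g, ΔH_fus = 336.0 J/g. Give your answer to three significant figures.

q = 779 kJ

q1 (cool steam 130.4→100 °C): 251.9 × 2.07 × 30.4 = 15852 J
q2 (condense at 100 °C): 251.9 × 2262.0 = 569798 J
q3 (cool water 100→0 °C): 251.9 × 4.14 × 100.0 = 104287 J
q4 (freeze at 0 °C): 251.9 × 336.0 = 84638 J
q5 (cool ice 0→-8.1 °C): 251.9 × 2.06 × 8.1 = 4203 J
Total: 15852 + 569798 + 104287 + 84638 + 4203 = 778778 J = 779 kJ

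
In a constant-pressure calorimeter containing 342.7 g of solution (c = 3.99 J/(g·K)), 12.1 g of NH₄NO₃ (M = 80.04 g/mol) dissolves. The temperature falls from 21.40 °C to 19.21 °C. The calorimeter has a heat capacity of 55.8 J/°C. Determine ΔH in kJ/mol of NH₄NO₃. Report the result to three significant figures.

ΔH = 20.6 kJ/mol

|ΔT| = |19.21 − 21.40| = 2.19 °C
|q_surr| = (342.7 × 3.99 + 55.8) × 2.19 = 1423.173 × 2.19 = 3117 J
n(NH₄NO₃) = 12.1 / 80.04 = 0.1512 mol
Temperature fell, so q_rxn = +|q_surr| = 3.117 kJ
ΔH = q_rxn / n = 20.62 kJ/mol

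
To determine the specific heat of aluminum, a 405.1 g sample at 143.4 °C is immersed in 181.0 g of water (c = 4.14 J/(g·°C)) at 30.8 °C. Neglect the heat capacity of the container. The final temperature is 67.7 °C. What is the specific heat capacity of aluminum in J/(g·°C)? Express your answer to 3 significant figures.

q_gained = (181.0 × 4.14) × (67.7 − 30.8) = 27650 J
q_lost = 405.1 × c × (143.4 − 67.7) = 30666.07 c
Set equal: c = 27650 / 30666.07 = 0.902 J/(g·°C)

c = 0.902 J/(g·°C)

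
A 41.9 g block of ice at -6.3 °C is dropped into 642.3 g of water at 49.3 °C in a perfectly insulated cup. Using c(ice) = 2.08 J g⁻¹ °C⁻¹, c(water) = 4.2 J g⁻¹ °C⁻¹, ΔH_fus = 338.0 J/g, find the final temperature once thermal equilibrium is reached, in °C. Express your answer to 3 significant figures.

Heat to bring ice to 0 °C and melt it: q₁ = 41.9×2.08×6.3 + 41.9×338.0 = 14711 J
Heat the water can supply cooling to 0 °C: 642.3×4.2×49.3 = 132995 J > q₁, so all ice melts.
Energy balance: 642.3×4.2×(49.3 − T) = 14711 + 41.9×4.2×(T − 0)
2697.66(49.3 − T) = 14711 + 175.98 T
132995 − 14711 = 2873.64 T
T = 118284 / 2873.64 = 41.16 °C

T_f = 41.2 °C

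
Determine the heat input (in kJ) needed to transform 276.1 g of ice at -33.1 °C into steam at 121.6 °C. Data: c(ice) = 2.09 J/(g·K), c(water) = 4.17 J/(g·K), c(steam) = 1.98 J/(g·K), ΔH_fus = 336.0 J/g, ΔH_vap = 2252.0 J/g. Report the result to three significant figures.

q1 (heat ice -33.1→0.0 °C): 276.1 × 2.09 × 33.1 = 19100 J
q2 (melt at 0 °C): 276.1 × 336.0 = 92770 J
q3 (heat water 0.0→100.0 °C): 276.1 × 4.17 × 100.0 = 115134 J
q4 (vaporize at 100 °C): 276.1 × 2252.0 = 621777 J
q5 (heat steam 100.0→121.6 °C): 276.1 × 1.98 × 21.6 = 11808 J
Total: 19100 + 92770 + 115134 + 621777 + 11808 = 860589 J = 861 kJ

q = 861 kJ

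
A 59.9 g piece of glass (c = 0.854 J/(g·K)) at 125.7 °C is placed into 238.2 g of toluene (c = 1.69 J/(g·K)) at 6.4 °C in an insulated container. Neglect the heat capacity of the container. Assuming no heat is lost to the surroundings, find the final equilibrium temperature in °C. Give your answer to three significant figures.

T_f = 19.9 °C

Heat lost by glass = heat gained by toluene.
(59.9)(0.854)(125.7 − T) = (238.2)(1.69)(T − 6.4)
51.1546 (125.7 − T) = 402.558 (T − 6.4)
6430.1 − 51.1546 T = 402.558 T − 2576.4
9006.5 = 453.7126 T
T = 19.85 °C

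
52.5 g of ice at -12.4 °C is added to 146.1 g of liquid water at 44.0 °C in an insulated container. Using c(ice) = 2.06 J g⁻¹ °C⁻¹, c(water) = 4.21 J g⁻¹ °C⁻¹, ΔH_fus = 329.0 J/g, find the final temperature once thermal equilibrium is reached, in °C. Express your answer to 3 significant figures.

Heat to bring ice to 0 °C and melt it: q₁ = 52.5×2.06×12.4 + 52.5×329.0 = 18614 J
Heat the water can supply cooling to 0 °C: 146.1×4.21×44.0 = 27063.6 J > q₁, so all ice melts.
Energy balance: 146.1×4.21×(44.0 − T) = 18614 + 52.5×4.21×(T − 0)
615.081(44.0 − T) = 18614 + 221.025 T
27063.6 − 18614 = 836.106 T
T = 8449.6 / 836.106 = 10.11 °C

T_f = 10.1 °C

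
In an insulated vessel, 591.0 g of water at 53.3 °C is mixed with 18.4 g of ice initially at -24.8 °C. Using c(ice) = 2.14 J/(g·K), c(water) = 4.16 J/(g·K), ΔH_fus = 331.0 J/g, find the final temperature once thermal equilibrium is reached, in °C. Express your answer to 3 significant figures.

Heat to bring ice to 0 °C and melt it: q₁ = 18.4×2.14×24.8 + 18.4×331.0 = 7066.9 J
Heat the water can supply cooling to 0 °C: 591.0×4.16×53.3 = 131041 J > q₁, so all ice melts.
Energy balance: 591.0×4.16×(53.3 − T) = 7066.9 + 18.4×4.16×(T − 0)
2458.56(53.3 − T) = 7066.9 + 76.544 T
131041 − 7066.9 = 2535.104 T
T = 123974.1 / 2535.104 = 48.90 °C

T_f = 48.9 °C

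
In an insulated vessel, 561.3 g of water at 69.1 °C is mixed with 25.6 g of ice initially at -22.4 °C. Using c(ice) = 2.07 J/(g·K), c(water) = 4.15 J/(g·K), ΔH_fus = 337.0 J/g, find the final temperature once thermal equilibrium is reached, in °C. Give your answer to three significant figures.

Heat to bring ice to 0 °C and melt it: q₁ = 25.6×2.07×22.4 + 25.6×337.0 = 9814.2 J
Heat the water can supply cooling to 0 °C: 561.3×4.15×69.1 = 160961 J > q₁, so all ice melts.
Energy balance: 561.3×4.15×(69.1 − T) = 9814.2 + 25.6×4.15×(T − 0)
2329.395(69.1 − T) = 9814.2 + 106.24 T
160961 − 9814.2 = 2435.635 T
T = 151146.8 / 2435.635 = 62.06 °C

T_f = 62.1 °C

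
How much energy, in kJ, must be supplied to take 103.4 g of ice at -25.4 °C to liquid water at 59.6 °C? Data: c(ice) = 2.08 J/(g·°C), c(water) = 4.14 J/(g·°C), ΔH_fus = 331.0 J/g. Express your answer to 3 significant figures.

q = 65.2 kJ

q1 (heat ice -25.4→0.0 °C): 103.4 × 2.08 × 25.4 = 5463 J
q2 (melt at 0 °C): 103.4 × 331.0 = 34225 J
q3 (heat water 0.0→59.6 °C): 103.4 × 4.14 × 59.6 = 25513 J
Total: 5463 + 34225 + 25513 = 65201 J = 65.2 kJ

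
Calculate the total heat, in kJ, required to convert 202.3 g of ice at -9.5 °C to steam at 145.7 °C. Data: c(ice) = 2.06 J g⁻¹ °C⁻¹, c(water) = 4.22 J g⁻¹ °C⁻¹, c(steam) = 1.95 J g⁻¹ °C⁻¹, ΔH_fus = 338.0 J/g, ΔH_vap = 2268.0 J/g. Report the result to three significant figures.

q = 635 kJ

q1 (heat ice -9.5→0.0 °C): 202.3 × 2.06 × 9.5 = 3959 J
q2 (melt at 0 °C): 202.3 × 338.0 = 68377 J
q3 (heat water 0.0→100.0 °C): 202.3 × 4.22 × 100.0 = 85371 J
q4 (vaporize at 100 °C): 202.3 × 2268.0 = 458816 J
q5 (heat steam 100.0→145.7 °C): 202.3 × 1.95 × 45.7 = 18028 J
Total: 3959 + 68377 + 85371 + 458816 + 18028 = 634551 J = 635 kJ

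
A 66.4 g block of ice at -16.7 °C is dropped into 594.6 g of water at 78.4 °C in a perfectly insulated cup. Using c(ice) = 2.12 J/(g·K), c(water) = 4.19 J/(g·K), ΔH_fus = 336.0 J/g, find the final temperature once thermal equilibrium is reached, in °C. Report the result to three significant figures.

Heat to bring ice to 0 °C and melt it: q₁ = 66.4×2.12×16.7 + 66.4×336.0 = 24661 J
Heat the water can supply cooling to 0 °C: 594.6×4.19×78.4 = 195324 J > q₁, so all ice melts.
Energy balance: 594.6×4.19×(78.4 − T) = 24661 + 66.4×4.19×(T − 0)
2491.374(78.4 − T) = 24661 + 278.216 T
195324 − 24661 = 2769.590 T
T = 170663 / 2769.590 = 61.62 °C

T_f = 61.6 °C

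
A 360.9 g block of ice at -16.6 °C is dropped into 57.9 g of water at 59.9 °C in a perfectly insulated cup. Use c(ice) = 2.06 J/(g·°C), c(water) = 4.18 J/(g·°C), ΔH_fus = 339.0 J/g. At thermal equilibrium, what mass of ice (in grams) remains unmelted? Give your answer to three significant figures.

m_ice remaining = 355 g

Heat to warm all ice to 0 °C: 360.9×2.06×16.6 = 12341 J
Heat released by water cooling to 0 °C: 57.9×4.18×59.9 = 14497 J
14497 J < 12341 + 360.9×339.0 = 134686.1 J, so not all ice melts; final T = 0 °C.
Heat left for melting: 14497 − 12341 = 2156 J
Mass melted = 2156 / 339.0 = 6.360 g
Ice remaining = 360.9 − 6.360 = 354.540 g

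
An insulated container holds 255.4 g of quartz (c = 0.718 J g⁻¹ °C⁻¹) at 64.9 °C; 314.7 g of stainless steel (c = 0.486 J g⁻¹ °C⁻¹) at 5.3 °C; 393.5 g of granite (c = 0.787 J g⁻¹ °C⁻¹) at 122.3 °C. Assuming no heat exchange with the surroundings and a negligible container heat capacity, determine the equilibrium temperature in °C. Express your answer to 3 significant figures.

T_f = 78.3 °C

Σ mᵢcᵢ(T − Tᵢ) = 0  ⇒  T = Σ mᵢcᵢTᵢ / Σ mᵢcᵢ
Σ mᵢcᵢ = 255.4×0.718 + 314.7×0.486 + 393.5×0.787 = 646.0059
Σ mᵢcᵢTᵢ = 183.3772×64.9 + 152.9442×5.3 + 309.6845×122.3 = 50586
T = 50586 / 646.0059 = 78.31 °C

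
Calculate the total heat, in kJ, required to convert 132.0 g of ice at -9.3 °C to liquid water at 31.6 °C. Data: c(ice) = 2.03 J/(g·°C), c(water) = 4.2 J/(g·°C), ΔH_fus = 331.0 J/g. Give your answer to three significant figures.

q1 (heat ice -9.3→0.0 °C): 132.0 × 2.03 × 9.3 = 2492 J
q2 (melt at 0 °C): 132.0 × 331.0 = 43692 J
q3 (heat water 0.0→31.6 °C): 132.0 × 4.2 × 31.6 = 17519 J
Total: 2492 + 43692 + 17519 = 63703 J = 63.7 kJ

q = 63.7 kJ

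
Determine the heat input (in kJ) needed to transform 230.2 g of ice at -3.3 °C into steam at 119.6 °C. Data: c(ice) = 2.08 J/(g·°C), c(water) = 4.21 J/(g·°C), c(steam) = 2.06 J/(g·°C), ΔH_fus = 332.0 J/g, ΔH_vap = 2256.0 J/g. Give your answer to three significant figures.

q = 704 kJ

q1 (heat ice -3.3→0.0 °C): 230.2 × 2.08 × 3.3 = 1580 J
q2 (melt at 0 °C): 230.2 × 332.0 = 76426 J
q3 (heat water 0.0→100.0 °C): 230.2 × 4.21 × 100.0 = 96914 J
q4 (vaporize at 100 °C): 230.2 × 2256.0 = 519331 J
q5 (heat steam 100.0→119.6 °C): 230.2 × 2.06 × 19.6 = 9295 J
Total: 1580 + 76426 + 96914 + 519331 + 9295 = 703546 J = 704 kJ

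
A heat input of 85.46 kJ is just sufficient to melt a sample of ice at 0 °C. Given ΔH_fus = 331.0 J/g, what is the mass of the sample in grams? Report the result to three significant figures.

m = 258 g

m = q / ΔH_fus = 85460 J / 331.0 J/g = 258 g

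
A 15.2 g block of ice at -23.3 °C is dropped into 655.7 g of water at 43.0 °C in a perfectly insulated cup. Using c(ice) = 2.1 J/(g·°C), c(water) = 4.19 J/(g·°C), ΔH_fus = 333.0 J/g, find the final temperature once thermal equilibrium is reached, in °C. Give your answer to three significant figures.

Heat to bring ice to 0 °C and melt it: q₁ = 15.2×2.1×23.3 + 15.2×333.0 = 5805.3 J
Heat the water can supply cooling to 0 °C: 655.7×4.19×43.0 = 118137 J > q₁, so all ice melts.
Energy balance: 655.7×4.19×(43.0 − T) = 5805.3 + 15.2×4.19×(T − 0)
2747.383(43.0 − T) = 5805.3 + 63.688 T
118137 − 5805.3 = 2811.071 T
T = 112331.7 / 2811.071 = 39.96 °C

T_f = 40.0 °C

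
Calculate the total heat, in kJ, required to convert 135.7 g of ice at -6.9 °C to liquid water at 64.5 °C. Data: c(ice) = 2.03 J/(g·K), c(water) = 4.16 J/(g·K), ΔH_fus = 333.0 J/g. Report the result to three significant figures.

q1 (heat ice -6.9→0.0 °C): 135.7 × 2.03 × 6.9 = 1901 J
q2 (melt at 0 °C): 135.7 × 333.0 = 45188 J
q3 (heat water 0.0→64.5 °C): 135.7 × 4.16 × 64.5 = 36411 J
Total: 1901 + 45188 + 36411 = 83500 J = 83.5 kJ

q = 83.5 kJ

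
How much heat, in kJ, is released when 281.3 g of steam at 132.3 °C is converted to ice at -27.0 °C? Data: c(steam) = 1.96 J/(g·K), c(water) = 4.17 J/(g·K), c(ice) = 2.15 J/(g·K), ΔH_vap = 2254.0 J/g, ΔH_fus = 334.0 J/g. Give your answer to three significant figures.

q1 (cool steam 132.3→100 °C): 281.3 × 1.96 × 32.3 = 17809 J
q2 (condense at 100 °C): 281.3 × 2254.0 = 634050 J
q3 (cool water 100→0 °C): 281.3 × 4.17 × 100.0 = 117302 J
q4 (freeze at 0 °C): 281.3 × 334.0 = 93954 J
q5 (cool ice 0→-27.0 °C): 281.3 × 2.15 × 27.0 = 16329 J
Total: 17809 + 634050 + 117302 + 93954 + 16329 = 879444 J = 879 kJ

q = 879 kJ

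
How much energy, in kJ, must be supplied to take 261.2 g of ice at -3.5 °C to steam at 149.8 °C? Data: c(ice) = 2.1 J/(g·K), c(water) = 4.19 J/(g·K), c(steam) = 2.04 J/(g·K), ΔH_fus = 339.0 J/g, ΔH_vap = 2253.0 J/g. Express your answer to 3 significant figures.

q = 815 kJ

q1 (heat ice -3.5→0.0 °C): 261.2 × 2.1 × 3.5 = 1920 J
q2 (melt at 0 °C): 261.2 × 339.0 = 88547 J
q3 (heat water 0.0→100.0 °C): 261.2 × 4.19 × 100.0 = 109443 J
q4 (vaporize at 100 °C): 261.2 × 2253.0 = 588484 J
q5 (heat steam 100.0→149.8 °C): 261.2 × 2.04 × 49.8 = 26536 J
Total: 1920 + 88547 + 109443 + 588484 + 26536 = 814930 J = 815 kJ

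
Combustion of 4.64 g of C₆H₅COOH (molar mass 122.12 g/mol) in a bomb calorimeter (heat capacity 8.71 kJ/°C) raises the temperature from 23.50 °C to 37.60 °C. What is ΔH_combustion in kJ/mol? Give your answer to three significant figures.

ΔH = -3230 kJ/mol

ΔT = 37.60 − 23.50 = 14.10 °C
q_cal = C_cal × ΔT = 8.71 × 14.10 = 122.811 kJ
n = 4.64 / 122.12 = 0.03800 mol
q_rxn = −q_cal = -122.811 kJ
ΔH = -122.811 / 0.03800 = -3232 kJ/mol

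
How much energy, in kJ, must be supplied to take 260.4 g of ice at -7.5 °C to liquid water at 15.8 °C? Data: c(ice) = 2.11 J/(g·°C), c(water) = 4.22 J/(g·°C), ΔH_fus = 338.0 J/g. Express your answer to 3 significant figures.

q1 (heat ice -7.5→0.0 °C): 260.4 × 2.11 × 7.5 = 4121 J
q2 (melt at 0 °C): 260.4 × 338.0 = 88015 J
q3 (heat water 0.0→15.8 °C): 260.4 × 4.22 × 15.8 = 17362 J
Total: 4121 + 88015 + 17362 = 109498 J = 109 kJ

q = 109 kJ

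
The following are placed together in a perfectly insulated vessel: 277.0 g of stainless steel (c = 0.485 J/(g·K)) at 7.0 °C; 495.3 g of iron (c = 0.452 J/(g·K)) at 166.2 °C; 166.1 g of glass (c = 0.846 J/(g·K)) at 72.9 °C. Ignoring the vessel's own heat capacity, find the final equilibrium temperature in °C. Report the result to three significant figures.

T_f = 97.0 °C

Σ mᵢcᵢ(T − Tᵢ) = 0  ⇒  T = Σ mᵢcᵢTᵢ / Σ mᵢcᵢ
Σ mᵢcᵢ = 277.0×0.485 + 495.3×0.452 + 166.1×0.846 = 498.7412
Σ mᵢcᵢTᵢ = 134.345×7.0 + 223.8756×166.2 + 140.5206×72.9 = 48392
T = 48392 / 498.7412 = 97.03 °C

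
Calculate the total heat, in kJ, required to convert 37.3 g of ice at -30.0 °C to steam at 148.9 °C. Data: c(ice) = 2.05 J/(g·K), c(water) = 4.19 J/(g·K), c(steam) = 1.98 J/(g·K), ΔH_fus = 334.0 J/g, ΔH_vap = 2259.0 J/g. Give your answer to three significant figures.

q = 118 kJ

q1 (heat ice -30.0→0.0 °C): 37.3 × 2.05 × 30.0 = 2294 J
q2 (melt at 0 °C): 37.3 × 334.0 = 12458 J
q3 (heat water 0.0→100.0 °C): 37.3 × 4.19 × 100.0 = 15629 J
q4 (vaporize at 100 °C): 37.3 × 2259.0 = 84261 J
q5 (heat steam 100.0→148.9 °C): 37.3 × 1.98 × 48.9 = 3611 J
Total: 2294 + 12458 + 15629 + 84261 + 3611 = 118253 J = 118 kJ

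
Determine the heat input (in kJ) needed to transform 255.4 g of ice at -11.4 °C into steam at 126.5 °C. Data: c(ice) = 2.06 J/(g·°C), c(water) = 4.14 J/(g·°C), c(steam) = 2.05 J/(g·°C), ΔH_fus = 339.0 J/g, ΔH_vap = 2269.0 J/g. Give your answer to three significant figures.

q = 792 kJ

q1 (heat ice -11.4→0.0 °C): 255.4 × 2.06 × 11.4 = 5998 J
q2 (melt at 0 °C): 255.4 × 339.0 = 86581 J
q3 (heat water 0.0→100.0 °C): 255.4 × 4.14 × 100.0 = 105736 J
q4 (vaporize at 100 °C): 255.4 × 2269.0 = 579503 J
q5 (heat steam 100.0→126.5 °C): 255.4 × 2.05 × 26.5 = 13875 J
Total: 5998 + 86581 + 105736 + 579503 + 13875 = 791693 J = 792 kJ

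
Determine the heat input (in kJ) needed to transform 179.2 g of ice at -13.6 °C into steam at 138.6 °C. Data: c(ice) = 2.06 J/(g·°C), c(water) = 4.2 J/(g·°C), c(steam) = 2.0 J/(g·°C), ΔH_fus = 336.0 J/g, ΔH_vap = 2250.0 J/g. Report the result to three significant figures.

q = 558 kJ

q1 (heat ice -13.6→0.0 °C): 179.2 × 2.06 × 13.6 = 5020 J
q2 (melt at 0 °C): 179.2 × 336.0 = 60211 J
q3 (heat water 0.0→100.0 °C): 179.2 × 4.2 × 100.0 = 75264 J
q4 (vaporize at 100 °C): 179.2 × 2250.0 = 403200 J
q5 (heat steam 100.0→138.6 °C): 179.2 × 2.0 × 38.6 = 13834 J
Total: 5020 + 60211 + 75264 + 403200 + 13834 = 557529 J = 558 kJ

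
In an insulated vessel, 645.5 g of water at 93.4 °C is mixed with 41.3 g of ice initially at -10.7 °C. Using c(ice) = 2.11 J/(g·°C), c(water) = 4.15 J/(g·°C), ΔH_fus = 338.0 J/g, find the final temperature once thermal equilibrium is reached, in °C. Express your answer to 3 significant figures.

T_f = 82.6 °C

Heat to bring ice to 0 °C and melt it: q₁ = 41.3×2.11×10.7 + 41.3×338.0 = 14892 J
Heat the water can supply cooling to 0 °C: 645.5×4.15×93.4 = 250202 J > q₁, so all ice melts.
Energy balance: 645.5×4.15×(93.4 − T) = 14892 + 41.3×4.15×(T − 0)
2678.825(93.4 − T) = 14892 + 171.395 T
250202 − 14892 = 2850.220 T
T = 235310 / 2850.220 = 82.56 °C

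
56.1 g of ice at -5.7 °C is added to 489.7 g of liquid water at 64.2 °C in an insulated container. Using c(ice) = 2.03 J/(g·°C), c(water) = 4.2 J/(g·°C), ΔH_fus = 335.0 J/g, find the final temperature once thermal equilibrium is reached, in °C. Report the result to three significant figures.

Heat to bring ice to 0 °C and melt it: q₁ = 56.1×2.03×5.7 + 56.1×335.0 = 19443 J
Heat the water can supply cooling to 0 °C: 489.7×4.2×64.2 = 132043 J > q₁, so all ice melts.
Energy balance: 489.7×4.2×(64.2 − T) = 19443 + 56.1×4.2×(T − 0)
2056.74(64.2 − T) = 19443 + 235.62 T
132043 − 19443 = 2292.36 T
T = 112600 / 2292.36 = 49.12 °C

T_f = 49.1 °C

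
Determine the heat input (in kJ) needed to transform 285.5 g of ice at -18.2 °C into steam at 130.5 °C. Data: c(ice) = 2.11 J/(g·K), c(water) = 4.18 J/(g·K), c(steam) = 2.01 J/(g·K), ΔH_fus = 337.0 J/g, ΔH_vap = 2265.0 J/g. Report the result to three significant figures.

q1 (heat ice -18.2→0.0 °C): 285.5 × 2.11 × 18.2 = 10964 J
q2 (melt at 0 °C): 285.5 × 337.0 = 96214 J
q3 (heat water 0.0→100.0 °C): 285.5 × 4.18 × 100.0 = 119339 J
q4 (vaporize at 100 °C): 285.5 × 2265.0 = 646658 J
q5 (heat steam 100.0→130.5 °C): 285.5 × 2.01 × 30.5 = 17503 J
Total: 10964 + 96214 + 119339 + 646658 + 17503 = 890678 J = 891 kJ

q = 891 kJ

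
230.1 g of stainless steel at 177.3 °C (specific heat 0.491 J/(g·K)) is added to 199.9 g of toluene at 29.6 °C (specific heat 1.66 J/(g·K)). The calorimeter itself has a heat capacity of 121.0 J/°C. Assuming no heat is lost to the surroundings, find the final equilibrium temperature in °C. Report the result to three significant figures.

T_f = 59.1 °C

Heat lost by stainless steel = heat gained by toluene + calorimeter.
(230.1)(0.491)(177.3 − T) = [(199.9)(1.66) + 121.0](T − 29.6)
112.9791 (177.3 − T) = 452.834 (T − 29.6)
20031 − 112.9791 T = 452.834 T − 13404
33435 = 565.8131 T
T = 59.09 °C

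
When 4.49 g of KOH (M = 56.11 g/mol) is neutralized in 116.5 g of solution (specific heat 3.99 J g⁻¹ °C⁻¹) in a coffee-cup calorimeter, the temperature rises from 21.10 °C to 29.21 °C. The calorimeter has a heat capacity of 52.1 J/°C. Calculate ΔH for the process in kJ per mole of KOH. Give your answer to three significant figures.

ΔH = -52.4 kJ/mol

|ΔT| = |29.21 − 21.10| = 8.11 °C
|q_surr| = (116.5 × 3.99 + 52.1) × 8.11 = 516.935 × 8.11 = 4192 J
n(KOH) = 4.49 / 56.11 = 0.08002 mol
Temperature rose, so q_rxn = −|q_surr| = -4.192 kJ
ΔH = q_rxn / n = -52.39 kJ/mol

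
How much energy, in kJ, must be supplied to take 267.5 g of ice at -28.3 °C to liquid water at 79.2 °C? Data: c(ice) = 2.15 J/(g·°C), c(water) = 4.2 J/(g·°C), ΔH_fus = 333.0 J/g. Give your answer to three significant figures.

q = 194 kJ

q1 (heat ice -28.3→0.0 °C): 267.5 × 2.15 × 28.3 = 16276 J
q2 (melt at 0 °C): 267.5 × 333.0 = 89078 J
q3 (heat water 0.0→79.2 °C): 267.5 × 4.2 × 79.2 = 88981 J
Total: 16276 + 89078 + 88981 = 194335 J = 194 kJ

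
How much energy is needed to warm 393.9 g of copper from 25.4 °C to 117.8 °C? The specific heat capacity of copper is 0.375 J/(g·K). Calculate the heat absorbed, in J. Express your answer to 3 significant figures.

q = m c ΔT = 393.9 × 0.375 × (117.8 − 25.4)
q = 393.9 × 0.375 × 92.4 = 13649 J

q = 13600 J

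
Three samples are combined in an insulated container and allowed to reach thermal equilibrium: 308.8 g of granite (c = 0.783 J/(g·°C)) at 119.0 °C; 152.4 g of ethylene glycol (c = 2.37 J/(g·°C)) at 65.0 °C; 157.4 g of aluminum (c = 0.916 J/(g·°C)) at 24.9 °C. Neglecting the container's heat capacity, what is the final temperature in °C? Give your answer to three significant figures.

T_f = 74.7 °C

Σ mᵢcᵢ(T − Tᵢ) = 0  ⇒  T = Σ mᵢcᵢTᵢ / Σ mᵢcᵢ
Σ mᵢcᵢ = 308.8×0.783 + 152.4×2.37 + 157.4×0.916 = 747.1568
Σ mᵢcᵢTᵢ = 241.7904×119.0 + 361.188×65.0 + 144.1784×24.9 = 55840
T = 55840 / 747.1568 = 74.74 °C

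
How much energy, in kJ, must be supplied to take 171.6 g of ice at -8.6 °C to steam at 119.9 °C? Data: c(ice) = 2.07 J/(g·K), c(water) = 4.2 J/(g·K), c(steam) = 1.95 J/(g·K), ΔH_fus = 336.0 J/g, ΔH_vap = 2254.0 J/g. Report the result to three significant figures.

q1 (heat ice -8.6→0.0 °C): 171.6 × 2.07 × 8.6 = 3055 J
q2 (melt at 0 °C): 171.6 × 336.0 = 57658 J
q3 (heat water 0.0→100.0 °C): 171.6 × 4.2 × 100.0 = 72072 J
q4 (vaporize at 100 °C): 171.6 × 2254.0 = 386786 J
q5 (heat steam 100.0→119.9 °C): 171.6 × 1.95 × 19.9 = 6659 J
Total: 3055 + 57658 + 72072 + 386786 + 6659 = 526230 J = 526 kJ

q = 526 kJ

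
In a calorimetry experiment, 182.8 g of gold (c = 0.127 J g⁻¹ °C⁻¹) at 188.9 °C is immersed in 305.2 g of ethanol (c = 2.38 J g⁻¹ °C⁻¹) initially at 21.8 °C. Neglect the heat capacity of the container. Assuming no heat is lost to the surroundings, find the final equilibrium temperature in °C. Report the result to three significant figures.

Heat lost by gold = heat gained by ethanol.
(182.8)(0.127)(188.9 − T) = (305.2)(2.38)(T − 21.8)
23.2156 (188.9 − T) = 726.376 (T − 21.8)
4385.4 − 23.2156 T = 726.376 T − 15835
20220.4 = 749.5916 T
T = 26.98 °C

T_f = 27.0 °C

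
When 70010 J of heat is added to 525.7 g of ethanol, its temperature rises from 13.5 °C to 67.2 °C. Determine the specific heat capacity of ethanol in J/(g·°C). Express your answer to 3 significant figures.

c = 2.48 J/(g·°C)

c = q / (m ΔT) = 70010 / (525.7 × 53.7)
c = 70010 / 28230.09 = 2.48 J/(g·°C)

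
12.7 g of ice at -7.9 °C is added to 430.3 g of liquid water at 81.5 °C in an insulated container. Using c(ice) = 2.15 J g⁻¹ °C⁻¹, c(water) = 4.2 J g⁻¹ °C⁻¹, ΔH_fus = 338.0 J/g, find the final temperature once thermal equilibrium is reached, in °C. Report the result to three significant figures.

Heat to bring ice to 0 °C and melt it: q₁ = 12.7×2.15×7.9 + 12.7×338.0 = 4508.3 J
Heat the water can supply cooling to 0 °C: 430.3×4.2×81.5 = 147292 J > q₁, so all ice melts.
Energy balance: 430.3×4.2×(81.5 − T) = 4508.3 + 12.7×4.2×(T − 0)
1807.26(81.5 − T) = 4508.3 + 53.34 T
147292 − 4508.3 = 1860.60 T
T = 142783.7 / 1860.60 = 76.74 °C

T_f = 76.7 °C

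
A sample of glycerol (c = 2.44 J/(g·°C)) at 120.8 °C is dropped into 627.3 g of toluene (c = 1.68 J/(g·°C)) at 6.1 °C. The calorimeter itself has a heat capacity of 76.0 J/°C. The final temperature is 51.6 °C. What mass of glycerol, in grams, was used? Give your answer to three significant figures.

m = 304 g

q_gained = (627.3 × 1.68 + 76.0) × (51.6 − 6.1) = 51410 J
q_lost = m × 2.44 × (120.8 − 51.6) = 168.848 m
m = 51410 / 168.848 = 304 g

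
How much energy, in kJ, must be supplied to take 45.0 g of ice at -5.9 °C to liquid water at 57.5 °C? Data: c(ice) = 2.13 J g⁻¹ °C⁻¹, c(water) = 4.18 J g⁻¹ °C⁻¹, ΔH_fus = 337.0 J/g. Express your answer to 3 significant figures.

q = 26.5 kJ

q1 (heat ice -5.9→0.0 °C): 45.0 × 2.13 × 5.9 = 566 J
q2 (melt at 0 °C): 45.0 × 337.0 = 15165 J
q3 (heat water 0.0→57.5 °C): 45.0 × 4.18 × 57.5 = 10816 J
Total: 566 + 15165 + 10816 = 26547 J = 26.5 kJ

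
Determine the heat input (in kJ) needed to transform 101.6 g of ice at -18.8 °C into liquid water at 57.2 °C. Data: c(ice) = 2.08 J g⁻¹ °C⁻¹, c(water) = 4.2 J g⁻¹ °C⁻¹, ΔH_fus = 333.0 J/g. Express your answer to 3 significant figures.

q = 62.2 kJ

q1 (heat ice -18.8→0.0 °C): 101.6 × 2.08 × 18.8 = 3973 J
q2 (melt at 0 °C): 101.6 × 333.0 = 33833 J
q3 (heat water 0.0→57.2 °C): 101.6 × 4.2 × 57.2 = 24408 J
Total: 3973 + 33833 + 24408 = 62214 J = 62.2 kJ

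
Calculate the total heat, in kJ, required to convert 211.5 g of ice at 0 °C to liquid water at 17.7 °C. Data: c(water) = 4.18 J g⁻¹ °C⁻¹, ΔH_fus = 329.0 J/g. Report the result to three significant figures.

q1 (melt at 0 °C): 211.5 × 329.0 = 69584 J
q2 (heat water 0.0→17.7 °C): 211.5 × 4.18 × 17.7 = 15648 J
Total: 69584 + 15648 = 85232 J = 85.2 kJ

q = 85.2 kJ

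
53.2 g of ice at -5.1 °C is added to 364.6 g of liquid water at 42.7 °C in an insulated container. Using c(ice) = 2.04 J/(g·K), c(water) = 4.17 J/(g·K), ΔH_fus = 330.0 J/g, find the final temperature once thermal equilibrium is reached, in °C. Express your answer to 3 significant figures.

Heat to bring ice to 0 °C and melt it: q₁ = 53.2×2.04×5.1 + 53.2×330.0 = 18109 J
Heat the water can supply cooling to 0 °C: 364.6×4.17×42.7 = 64920.3 J > q₁, so all ice melts.
Energy balance: 364.6×4.17×(42.7 − T) = 18109 + 53.2×4.17×(T − 0)
1520.382(42.7 − T) = 18109 + 221.844 T
64920.3 − 18109 = 1742.226 T
T = 46811.3 / 1742.226 = 26.87 °C

T_f = 26.9 °C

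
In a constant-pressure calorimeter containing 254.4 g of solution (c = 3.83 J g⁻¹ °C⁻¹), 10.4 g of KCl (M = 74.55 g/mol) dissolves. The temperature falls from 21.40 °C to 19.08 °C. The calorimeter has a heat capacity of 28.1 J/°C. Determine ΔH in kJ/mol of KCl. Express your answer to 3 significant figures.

ΔH = 16.7 kJ/mol

|ΔT| = |19.08 − 21.40| = 2.32 °C
|q_surr| = (254.4 × 3.83 + 28.1) × 2.32 = 1002.452 × 2.32 = 2326 J
n(KCl) = 10.4 / 74.55 = 0.1395 mol
Temperature fell, so q_rxn = +|q_surr| = 2.326 kJ
ΔH = q_rxn / n = 16.67 kJ/mol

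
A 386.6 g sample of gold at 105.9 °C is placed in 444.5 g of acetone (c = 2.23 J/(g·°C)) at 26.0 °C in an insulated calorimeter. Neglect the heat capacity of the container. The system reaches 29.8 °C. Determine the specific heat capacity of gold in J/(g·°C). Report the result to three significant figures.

c = 0.128 J/(g·°C)

q_gained = (444.5 × 2.23) × (29.8 − 26.0) = 3767 J
q_lost = 386.6 × c × (105.9 − 29.8) = 29420.26 c
Set equal: c = 3767 / 29420.26 = 0.128 J/(g·°C)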